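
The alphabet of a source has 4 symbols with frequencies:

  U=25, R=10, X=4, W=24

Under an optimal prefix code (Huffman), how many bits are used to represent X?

Huffman merges, smallest pair first:
combine X(4), R(10) → 14
combine 14, W(24) → 38
combine U(25), 38 → 63
X sits 3 levels below the root, so its codeword is 3 bits.

3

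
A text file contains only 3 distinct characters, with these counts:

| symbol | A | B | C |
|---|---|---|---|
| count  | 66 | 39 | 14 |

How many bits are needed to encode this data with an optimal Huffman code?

Greedily combine the two least-frequent nodes:
combine C(14), B(39) → 53
combine 53, A(66) → 119
The encoded length is the sum of every internal node's weight: 53 + 119 = 172 bits.

172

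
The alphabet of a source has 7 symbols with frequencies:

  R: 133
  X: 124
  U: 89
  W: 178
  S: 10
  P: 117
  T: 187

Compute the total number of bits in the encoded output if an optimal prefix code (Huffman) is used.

Merge the two smallest weights repeatedly:
merge S(10) and U(89): 99
merge 99 and P(117): 216
merge X(124) and R(133): 257
merge W(178) and T(187): 365
merge 216 and 257: 473
merge 365 and 473: 838
The encoded length is the sum of every internal node's weight: 99 + 216 + 257 + 365 + 473 + 838 = 2248 bits.

2248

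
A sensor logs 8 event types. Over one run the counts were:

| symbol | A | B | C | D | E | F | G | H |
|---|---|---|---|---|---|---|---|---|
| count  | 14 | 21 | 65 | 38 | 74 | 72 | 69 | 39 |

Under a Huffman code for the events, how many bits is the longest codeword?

Merge the two lowest-weight nodes at each step:
merge A(14) and B(21): 35
merge 35 and D(38): 73
merge H(39) and C(65): 104
merge G(69) and F(72): 141
merge 73 and E(74): 147
merge 104 and 141: 245
merge 147 and 245: 392
Maximum depth reached is 4.

4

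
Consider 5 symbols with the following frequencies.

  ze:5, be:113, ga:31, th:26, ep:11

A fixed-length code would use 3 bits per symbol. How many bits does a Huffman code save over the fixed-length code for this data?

Fixed-length: 3 bits × 186 symbols = 558 bits.
Huffman merges:
ze(5) + ep(11) → 16
16 + th(26) → 42
ga(31) + 42 → 73
73 + be(113) → 186
Huffman total = 16 + 42 + 73 + 186 = 317 bits.
Saving = 558 − 317 = 241 bits.

241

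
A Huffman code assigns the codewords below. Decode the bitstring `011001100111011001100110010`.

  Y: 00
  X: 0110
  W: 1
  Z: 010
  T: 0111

XXTXXXZ

Read left to right; each codeword is recognised as soon as it completes (prefix code):
  0110→X | 0110→X | 0111→T | 0110→X | 0110→X | 0110→X | 010→Z
Decoded message: XXTXXXZ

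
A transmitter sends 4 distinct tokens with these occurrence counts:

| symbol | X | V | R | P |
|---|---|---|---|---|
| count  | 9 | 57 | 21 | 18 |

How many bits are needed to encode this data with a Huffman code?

180

Greedily combine the two least-frequent nodes:
combine X(9), P(18) → 27
combine R(21), 27 → 48
combine 48, V(57) → 105
Total encoded bits = sum of merged weights = 27 + 48 + 105 = 180.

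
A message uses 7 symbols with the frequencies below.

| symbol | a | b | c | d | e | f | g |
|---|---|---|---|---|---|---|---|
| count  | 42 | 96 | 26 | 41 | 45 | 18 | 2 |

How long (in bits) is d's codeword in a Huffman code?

3

Build the tree from the bottom:
g(2) + f(18) → 20
20 + c(26) → 46
d(41) + a(42) → 83
e(45) + 46 → 91
83 + 91 → 174
b(96) + 174 → 270
The subtree containing d is merged 3 times, so code length = 3.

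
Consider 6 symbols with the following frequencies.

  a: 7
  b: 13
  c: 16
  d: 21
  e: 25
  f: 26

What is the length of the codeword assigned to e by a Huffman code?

2

Build the tree from the bottom:
a(7) + b(13) → 20
c(16) + 20 → 36
d(21) + e(25) → 46
f(26) + 36 → 62
46 + 62 → 108
e's leaf is at depth 2, giving a 2-bit codeword.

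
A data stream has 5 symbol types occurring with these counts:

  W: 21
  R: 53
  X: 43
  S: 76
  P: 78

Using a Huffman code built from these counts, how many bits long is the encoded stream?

Greedily combine the two least-frequent nodes:
W(21) + X(43) → 64
R(53) + 64 → 117
S(76) + P(78) → 154
117 + 154 → 271
Total encoded bits = sum of merged weights = 64 + 117 + 154 + 271 = 606.

606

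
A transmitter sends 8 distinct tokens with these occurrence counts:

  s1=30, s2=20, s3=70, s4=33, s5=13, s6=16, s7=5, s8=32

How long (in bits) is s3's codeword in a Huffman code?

Huffman merges, smallest pair first:
combine s7(5), s5(13) → 18
combine s6(16), 18 → 34
combine s2(20), s1(30) → 50
combine s8(32), s4(33) → 65
combine 34, 50 → 84
combine 65, s3(70) → 135
combine 84, 135 → 219
The subtree containing s3 is merged 2 times, so code length = 2.

2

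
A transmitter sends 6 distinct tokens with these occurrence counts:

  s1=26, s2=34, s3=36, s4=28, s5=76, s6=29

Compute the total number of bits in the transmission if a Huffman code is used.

Merge the two smallest weights repeatedly:
combine s1(26), s4(28) → 54
combine s6(29), s2(34) → 63
combine s3(36), 54 → 90
combine 63, s5(76) → 139
combine 90, 139 → 229
The encoded length is the sum of every internal node's weight: 54 + 63 + 90 + 139 + 229 = 575 bits.

575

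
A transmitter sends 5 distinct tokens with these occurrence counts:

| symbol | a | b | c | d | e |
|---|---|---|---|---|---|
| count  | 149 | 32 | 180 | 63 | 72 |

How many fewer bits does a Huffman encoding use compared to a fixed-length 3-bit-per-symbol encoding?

Fixed-length: 3 bits × 496 symbols = 1488 bits.
Huffman merges:
b(32) + d(63) → 95
e(72) + 95 → 167
a(149) + 167 → 316
c(180) + 316 → 496
Huffman total = 95 + 167 + 316 + 496 = 1074 bits.
Saving = 1488 − 1074 = 414 bits.

414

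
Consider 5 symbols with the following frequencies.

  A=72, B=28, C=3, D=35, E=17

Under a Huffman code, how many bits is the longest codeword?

Merge the two lowest-weight nodes at each step:
C(3) + E(17) → 20
20 + B(28) → 48
D(35) + 48 → 83
A(72) + 83 → 155
The rarest symbols sit at the bottom; the longest codeword is 4 bits.

4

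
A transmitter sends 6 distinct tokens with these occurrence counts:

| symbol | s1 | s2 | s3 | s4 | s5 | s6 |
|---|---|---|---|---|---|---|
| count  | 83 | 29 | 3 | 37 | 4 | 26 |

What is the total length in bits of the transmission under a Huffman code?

383

Merge the two smallest weights repeatedly:
merge s3(3) and s5(4): 7
merge 7 and s6(26): 33
merge s2(29) and 33: 62
merge s4(37) and 62: 99
merge s1(83) and 99: 182
Each symbol's bit-cost is frequency × depth; summing gives 383 bits (equivalently 7 + 33 + 62 + 99 + 182).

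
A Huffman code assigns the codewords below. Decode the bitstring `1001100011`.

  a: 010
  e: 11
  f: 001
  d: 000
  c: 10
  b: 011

Read left to right; each codeword is recognised as soon as it completes (prefix code):
  10→c | 011→b | 000→d | 11→e
Decoded message: cbde

cbde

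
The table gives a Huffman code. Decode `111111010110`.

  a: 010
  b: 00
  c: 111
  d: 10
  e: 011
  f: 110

Read left to right; each codeword is recognised as soon as it completes (prefix code):
  111→c | 111→c | 010→a | 110→f
Decoded message: ccaf

ccaf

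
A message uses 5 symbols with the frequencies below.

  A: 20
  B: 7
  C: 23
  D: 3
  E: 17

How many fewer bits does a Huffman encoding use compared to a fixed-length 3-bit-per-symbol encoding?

60

Fixed-length: 3 bits × 70 symbols = 210 bits.
Huffman merges:
D(3) + B(7) → 10
10 + E(17) → 27
A(20) + C(23) → 43
27 + 43 → 70
Huffman total = 10 + 27 + 43 + 70 = 150 bits.
Saving = 210 − 150 = 60 bits.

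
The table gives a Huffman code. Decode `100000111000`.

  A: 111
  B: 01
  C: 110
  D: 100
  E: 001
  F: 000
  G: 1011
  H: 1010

DFAF

Read left to right; each codeword is recognised as soon as it completes (prefix code):
  100→D | 000→F | 111→A | 000→F
Decoded message: DFAF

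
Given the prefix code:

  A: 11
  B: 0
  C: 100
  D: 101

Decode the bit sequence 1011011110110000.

DDADCBB

Read left to right; each codeword is recognised as soon as it completes (prefix code):
  101→D | 101→D | 11→A | 101→D | 100→C | 0→B | 0→B
Decoded message: DDADCBB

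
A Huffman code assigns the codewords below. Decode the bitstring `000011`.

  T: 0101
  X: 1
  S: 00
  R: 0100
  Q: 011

SSXX

Read left to right; each codeword is recognised as soon as it completes (prefix code):
  00→S | 00→S | 1→X | 1→X
Decoded message: SSXX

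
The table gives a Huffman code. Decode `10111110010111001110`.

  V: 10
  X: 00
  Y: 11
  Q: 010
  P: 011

VYYVQYVPV

Read left to right; each codeword is recognised as soon as it completes (prefix code):
  10→V | 11→Y | 11→Y | 10→V | 010→Q | 11→Y | 10→V | 011→P | 10→V
Decoded message: VYYVQYVPV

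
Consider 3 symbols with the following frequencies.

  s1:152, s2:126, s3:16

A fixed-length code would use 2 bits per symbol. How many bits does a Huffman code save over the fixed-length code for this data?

152

Fixed-length: 2 bits × 294 symbols = 588 bits.
Huffman merges:
s3(16) + s2(126) → 142
142 + s1(152) → 294
Huffman total = 142 + 294 = 436 bits.
Saving = 588 − 436 = 152 bits.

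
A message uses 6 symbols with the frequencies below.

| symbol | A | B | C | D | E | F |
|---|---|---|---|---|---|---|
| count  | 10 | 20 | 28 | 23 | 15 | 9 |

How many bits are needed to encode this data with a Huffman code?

263

Build the Huffman tree bottom-up:
combine F(9), A(10) → 19
combine E(15), 19 → 34
combine B(20), D(23) → 43
combine C(28), 34 → 62
combine 43, 62 → 105
The encoded length is the sum of every internal node's weight: 19 + 34 + 43 + 62 + 105 = 263 bits.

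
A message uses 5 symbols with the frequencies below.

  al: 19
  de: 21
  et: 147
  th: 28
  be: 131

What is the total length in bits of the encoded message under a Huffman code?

Build the Huffman tree bottom-up:
al(19) + de(21) → 40
th(28) + 40 → 68
68 + be(131) → 199
et(147) + 199 → 346
Total encoded bits = sum of merged weights = 40 + 68 + 199 + 346 = 653.

653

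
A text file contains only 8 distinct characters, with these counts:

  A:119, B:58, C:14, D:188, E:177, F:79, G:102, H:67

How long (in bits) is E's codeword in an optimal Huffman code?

Repeatedly merge the two smallest:
merge C(14) and B(58): 72
merge H(67) and 72: 139
merge F(79) and G(102): 181
merge A(119) and 139: 258
merge E(177) and 181: 358
merge D(188) and 258: 446
merge 358 and 446: 804
The subtree containing E is merged 2 times, so code length = 2.

2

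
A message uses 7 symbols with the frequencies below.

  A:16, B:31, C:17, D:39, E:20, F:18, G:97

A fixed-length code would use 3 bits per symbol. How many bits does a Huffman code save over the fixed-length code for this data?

123

Fixed-length: 3 bits × 238 symbols = 714 bits.
Huffman merges:
A(16) + C(17) → 33
F(18) + E(20) → 38
B(31) + 33 → 64
38 + D(39) → 77
64 + 77 → 141
G(97) + 141 → 238
Huffman total = 33 + 38 + 64 + 77 + 141 + 238 = 591 bits.
Saving = 714 − 591 = 123 bits.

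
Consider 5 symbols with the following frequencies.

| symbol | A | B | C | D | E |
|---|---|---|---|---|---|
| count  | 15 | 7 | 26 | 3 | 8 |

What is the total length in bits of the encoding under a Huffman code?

Build the Huffman tree bottom-up:
merge D(3) and B(7): 10
merge E(8) and 10: 18
merge A(15) and 18: 33
merge C(26) and 33: 59
The encoded length is the sum of every internal node's weight: 10 + 18 + 33 + 59 = 120 bits.

120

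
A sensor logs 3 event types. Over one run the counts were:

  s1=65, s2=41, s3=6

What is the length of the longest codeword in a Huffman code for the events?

Merge the two lowest-weight nodes at each step:
combine s3(6), s2(41) → 47
combine 47, s1(65) → 112
The first pair merged (s3, s2) ends up deepest, at depth 2.

2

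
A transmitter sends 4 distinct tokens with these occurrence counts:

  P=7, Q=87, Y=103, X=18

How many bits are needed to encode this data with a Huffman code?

Build the Huffman tree bottom-up:
merge P(7) and X(18): 25
merge 25 and Q(87): 112
merge Y(103) and 112: 215
Each symbol's bit-cost is frequency × depth; summing gives 352 bits (equivalently 25 + 112 + 215).

352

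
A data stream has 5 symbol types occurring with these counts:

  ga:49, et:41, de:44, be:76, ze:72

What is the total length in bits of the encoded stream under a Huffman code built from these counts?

649

Merge the two smallest weights repeatedly:
et(41) + de(44) → 85
ga(49) + ze(72) → 121
be(76) + 85 → 161
121 + 161 → 282
The encoded length is the sum of every internal node's weight: 85 + 121 + 161 + 282 = 649 bits.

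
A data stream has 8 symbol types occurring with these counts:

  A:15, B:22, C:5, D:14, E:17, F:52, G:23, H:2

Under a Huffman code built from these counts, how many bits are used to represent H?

5

Repeatedly merge the two smallest:
combine H(2), C(5) → 7
combine 7, D(14) → 21
combine A(15), E(17) → 32
combine 21, B(22) → 43
combine G(23), 32 → 55
combine 43, F(52) → 95
combine 55, 95 → 150
The subtree containing H is merged 5 times, so code length = 5.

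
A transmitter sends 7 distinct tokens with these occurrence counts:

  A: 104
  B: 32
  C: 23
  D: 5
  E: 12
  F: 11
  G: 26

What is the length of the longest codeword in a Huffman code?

5

Merge the two lowest-weight nodes at each step:
combine D(5), F(11) → 16
combine E(12), 16 → 28
combine C(23), G(26) → 49
combine 28, B(32) → 60
combine 49, 60 → 109
combine A(104), 109 → 213
The rarest symbols sit at the bottom; the longest codeword is 5 bits.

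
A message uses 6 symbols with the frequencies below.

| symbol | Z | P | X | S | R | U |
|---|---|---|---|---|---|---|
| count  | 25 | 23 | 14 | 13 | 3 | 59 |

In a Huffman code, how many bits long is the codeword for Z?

3

Repeatedly merge the two smallest:
combine R(3), S(13) → 16
combine X(14), 16 → 30
combine P(23), Z(25) → 48
combine 30, 48 → 78
combine U(59), 78 → 137
Z sits 3 levels below the root, so its codeword is 3 bits.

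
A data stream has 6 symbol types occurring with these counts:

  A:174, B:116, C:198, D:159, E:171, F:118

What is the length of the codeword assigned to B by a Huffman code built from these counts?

Repeatedly merge the two smallest:
B(116) + F(118) → 234
D(159) + E(171) → 330
A(174) + C(198) → 372
234 + 330 → 564
372 + 564 → 936
B sits 3 levels below the root, so its codeword is 3 bits.

3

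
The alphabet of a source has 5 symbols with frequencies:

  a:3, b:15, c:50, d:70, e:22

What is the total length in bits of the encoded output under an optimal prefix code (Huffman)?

308

Greedily combine the two least-frequent nodes:
combine a(3), b(15) → 18
combine 18, e(22) → 40
combine 40, c(50) → 90
combine d(70), 90 → 160
The encoded length is the sum of every internal node's weight: 18 + 40 + 90 + 160 = 308 bits.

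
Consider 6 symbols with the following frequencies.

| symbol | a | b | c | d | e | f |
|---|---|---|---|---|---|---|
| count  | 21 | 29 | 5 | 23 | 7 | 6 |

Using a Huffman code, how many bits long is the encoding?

211

Merge the two smallest weights repeatedly:
combine c(5), f(6) → 11
combine e(7), 11 → 18
combine 18, a(21) → 39
combine d(23), b(29) → 52
combine 39, 52 → 91
The encoded length is the sum of every internal node's weight: 11 + 18 + 39 + 52 + 91 = 211 bits.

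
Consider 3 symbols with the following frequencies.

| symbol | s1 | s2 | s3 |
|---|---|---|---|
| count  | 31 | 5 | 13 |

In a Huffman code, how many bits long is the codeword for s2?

Repeatedly merge the two smallest:
s2(5) + s3(13) → 18
18 + s1(31) → 49
s2's leaf is at depth 2, giving a 2-bit codeword.

2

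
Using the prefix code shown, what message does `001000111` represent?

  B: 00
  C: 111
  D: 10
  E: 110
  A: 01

BDBC

Read left to right; each codeword is recognised as soon as it completes (prefix code):
  00→B | 10→D | 00→B | 111→C
Decoded message: BDBC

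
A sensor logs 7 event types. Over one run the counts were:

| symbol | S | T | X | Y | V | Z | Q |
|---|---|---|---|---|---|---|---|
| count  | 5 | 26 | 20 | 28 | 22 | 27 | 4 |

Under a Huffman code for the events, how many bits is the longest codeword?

4

Merge the two lowest-weight nodes at each step:
merge Q(4) and S(5): 9
merge 9 and X(20): 29
merge V(22) and T(26): 48
merge Z(27) and Y(28): 55
merge 29 and 48: 77
merge 55 and 77: 132
The first pair merged (Q, S) ends up deepest, at depth 4.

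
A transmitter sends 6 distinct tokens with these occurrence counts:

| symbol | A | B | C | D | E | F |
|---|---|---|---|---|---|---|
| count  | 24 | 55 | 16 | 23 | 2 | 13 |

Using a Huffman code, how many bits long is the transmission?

304

Merge the two smallest weights repeatedly:
combine E(2), F(13) → 15
combine 15, C(16) → 31
combine D(23), A(24) → 47
combine 31, 47 → 78
combine B(55), 78 → 133
Each symbol's bit-cost is frequency × depth; summing gives 304 bits (equivalently 15 + 31 + 47 + 78 + 133).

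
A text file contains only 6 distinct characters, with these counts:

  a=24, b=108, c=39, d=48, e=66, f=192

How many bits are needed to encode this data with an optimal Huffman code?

Greedily combine the two least-frequent nodes:
a(24) + c(39) → 63
d(48) + 63 → 111
e(66) + b(108) → 174
111 + 174 → 285
f(192) + 285 → 477
The encoded length is the sum of every internal node's weight: 63 + 111 + 174 + 285 + 477 = 1110 bits.

1110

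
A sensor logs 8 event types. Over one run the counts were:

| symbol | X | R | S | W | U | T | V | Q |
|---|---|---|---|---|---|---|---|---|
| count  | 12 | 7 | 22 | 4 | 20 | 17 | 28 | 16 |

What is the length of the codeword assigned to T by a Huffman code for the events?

3

Build the tree from the bottom:
W(4) + R(7) → 11
11 + X(12) → 23
Q(16) + T(17) → 33
U(20) + S(22) → 42
23 + V(28) → 51
33 + 42 → 75
51 + 75 → 126
T sits 3 levels below the root, so its codeword is 3 bits.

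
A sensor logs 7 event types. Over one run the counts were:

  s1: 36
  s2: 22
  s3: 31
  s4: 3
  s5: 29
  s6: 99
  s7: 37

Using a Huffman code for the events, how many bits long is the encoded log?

652

Merge the two smallest weights repeatedly:
s4(3) + s2(22) → 25
25 + s5(29) → 54
s3(31) + s1(36) → 67
s7(37) + 54 → 91
67 + 91 → 158
s6(99) + 158 → 257
Total encoded bits = sum of merged weights = 25 + 54 + 67 + 91 + 158 + 257 = 652.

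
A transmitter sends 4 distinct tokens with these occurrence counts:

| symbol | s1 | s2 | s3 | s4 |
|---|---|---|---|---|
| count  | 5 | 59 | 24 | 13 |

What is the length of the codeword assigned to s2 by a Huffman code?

Repeatedly merge the two smallest:
combine s1(5), s4(13) → 18
combine 18, s3(24) → 42
combine 42, s2(59) → 101
s2 is merged only at the final step, so code length = 1.

1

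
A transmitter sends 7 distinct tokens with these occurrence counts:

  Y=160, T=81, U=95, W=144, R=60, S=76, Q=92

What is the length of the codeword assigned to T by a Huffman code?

3

Repeatedly merge the two smallest:
merge R(60) and S(76): 136
merge T(81) and Q(92): 173
merge U(95) and 136: 231
merge W(144) and Y(160): 304
merge 173 and 231: 404
merge 304 and 404: 708
T sits 3 levels below the root, so its codeword is 3 bits.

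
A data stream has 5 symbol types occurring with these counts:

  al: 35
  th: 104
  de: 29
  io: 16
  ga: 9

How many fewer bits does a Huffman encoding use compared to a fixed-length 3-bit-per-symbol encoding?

Fixed-length: 3 bits × 193 symbols = 579 bits.
Huffman merges:
ga(9) + io(16) → 25
25 + de(29) → 54
al(35) + 54 → 89
89 + th(104) → 193
Huffman total = 25 + 54 + 89 + 193 = 361 bits.
Saving = 579 − 361 = 218 bits.

218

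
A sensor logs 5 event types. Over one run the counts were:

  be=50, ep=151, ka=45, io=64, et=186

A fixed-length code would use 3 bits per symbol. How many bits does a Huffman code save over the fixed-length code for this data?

Fixed-length: 3 bits × 496 symbols = 1488 bits.
Huffman merges:
combine ka(45), be(50) → 95
combine io(64), 95 → 159
combine ep(151), 159 → 310
combine et(186), 310 → 496
Huffman total = 95 + 159 + 310 + 496 = 1060 bits.
Saving = 1488 − 1060 = 428 bits.

428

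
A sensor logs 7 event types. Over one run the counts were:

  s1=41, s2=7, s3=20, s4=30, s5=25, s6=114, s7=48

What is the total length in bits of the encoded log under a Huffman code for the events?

706

Merge the two smallest weights repeatedly:
combine s2(7), s3(20) → 27
combine s5(25), 27 → 52
combine s4(30), s1(41) → 71
combine s7(48), 52 → 100
combine 71, 100 → 171
combine s6(114), 171 → 285
The encoded length is the sum of every internal node's weight: 27 + 52 + 71 + 100 + 171 + 285 = 706 bits.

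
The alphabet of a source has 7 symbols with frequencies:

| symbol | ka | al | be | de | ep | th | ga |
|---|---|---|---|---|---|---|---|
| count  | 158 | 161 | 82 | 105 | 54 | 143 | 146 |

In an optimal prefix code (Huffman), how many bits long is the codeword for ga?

3

Build the tree from the bottom:
ep(54) + be(82) → 136
de(105) + 136 → 241
th(143) + ga(146) → 289
ka(158) + al(161) → 319
241 + 289 → 530
319 + 530 → 849
The subtree containing ga is merged 3 times, so code length = 3.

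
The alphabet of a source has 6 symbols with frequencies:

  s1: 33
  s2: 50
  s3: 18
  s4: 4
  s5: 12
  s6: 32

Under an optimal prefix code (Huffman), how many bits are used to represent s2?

Repeatedly merge the two smallest:
s4(4) + s5(12) → 16
16 + s3(18) → 34
s6(32) + s1(33) → 65
34 + s2(50) → 84
65 + 84 → 149
s2 sits 2 levels below the root, so its codeword is 2 bits.

2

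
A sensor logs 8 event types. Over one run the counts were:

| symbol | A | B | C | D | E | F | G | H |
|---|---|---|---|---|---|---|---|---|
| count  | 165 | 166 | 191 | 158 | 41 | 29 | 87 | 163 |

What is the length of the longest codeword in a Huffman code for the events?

Merge the two lowest-weight nodes at each step:
F(29) + E(41) → 70
70 + G(87) → 157
157 + D(158) → 315
H(163) + A(165) → 328
B(166) + C(191) → 357
315 + 328 → 643
357 + 643 → 1000
Maximum depth reached is 5.

5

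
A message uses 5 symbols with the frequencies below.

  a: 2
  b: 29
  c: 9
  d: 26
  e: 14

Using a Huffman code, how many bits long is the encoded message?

Merge the two smallest weights repeatedly:
combine a(2), c(9) → 11
combine 11, e(14) → 25
combine 25, d(26) → 51
combine b(29), 51 → 80
Each symbol's bit-cost is frequency × depth; summing gives 167 bits (equivalently 11 + 25 + 51 + 80).

167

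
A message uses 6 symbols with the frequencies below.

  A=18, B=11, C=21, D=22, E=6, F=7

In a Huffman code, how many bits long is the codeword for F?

4

Build the tree from the bottom:
combine E(6), F(7) → 13
combine B(11), 13 → 24
combine A(18), C(21) → 39
combine D(22), 24 → 46
combine 39, 46 → 85
The subtree containing F is merged 4 times, so code length = 4.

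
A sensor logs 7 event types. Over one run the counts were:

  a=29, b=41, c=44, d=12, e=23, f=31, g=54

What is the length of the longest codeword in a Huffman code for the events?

Merge the two lowest-weight nodes at each step:
d(12) + e(23) → 35
a(29) + f(31) → 60
35 + b(41) → 76
c(44) + g(54) → 98
60 + 76 → 136
98 + 136 → 234
The rarest symbols sit at the bottom; the longest codeword is 4 bits.

4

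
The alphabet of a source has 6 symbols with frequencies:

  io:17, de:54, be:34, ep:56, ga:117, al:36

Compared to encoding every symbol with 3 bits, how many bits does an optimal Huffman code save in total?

Fixed-length: 3 bits × 314 symbols = 942 bits.
Huffman merges:
merge io(17) and be(34): 51
merge al(36) and 51: 87
merge de(54) and ep(56): 110
merge 87 and 110: 197
merge ga(117) and 197: 314
Huffman total = 51 + 87 + 110 + 197 + 314 = 759 bits.
Saving = 942 − 759 = 183 bits.

183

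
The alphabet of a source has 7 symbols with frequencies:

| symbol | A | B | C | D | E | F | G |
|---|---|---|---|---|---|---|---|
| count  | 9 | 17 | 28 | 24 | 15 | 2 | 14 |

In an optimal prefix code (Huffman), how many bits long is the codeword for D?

Build the tree from the bottom:
F(2) + A(9) → 11
11 + G(14) → 25
E(15) + B(17) → 32
D(24) + 25 → 49
C(28) + 32 → 60
49 + 60 → 109
D's leaf is at depth 2, giving a 2-bit codeword.

2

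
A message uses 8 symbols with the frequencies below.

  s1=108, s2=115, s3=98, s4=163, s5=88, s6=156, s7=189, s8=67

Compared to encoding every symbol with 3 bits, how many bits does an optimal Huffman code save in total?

Fixed-length: 3 bits × 984 symbols = 2952 bits.
Huffman merges:
combine s8(67), s5(88) → 155
combine s3(98), s1(108) → 206
combine s2(115), 155 → 270
combine s6(156), s4(163) → 319
combine s7(189), 206 → 395
combine 270, 319 → 589
combine 395, 589 → 984
Huffman total = 155 + 206 + 270 + 319 + 395 + 589 + 984 = 2918 bits.
Saving = 2952 − 2918 = 34 bits.

34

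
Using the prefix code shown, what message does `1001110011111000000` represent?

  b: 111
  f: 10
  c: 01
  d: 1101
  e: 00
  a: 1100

fcabaee

Read left to right; each codeword is recognised as soon as it completes (prefix code):
  10→f | 01→c | 1100→a | 111→b | 1100→a | 00→e | 00→e
Decoded message: fcabaee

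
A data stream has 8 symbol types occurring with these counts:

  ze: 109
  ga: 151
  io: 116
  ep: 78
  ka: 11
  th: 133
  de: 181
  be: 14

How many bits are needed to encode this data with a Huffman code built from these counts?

2175

Build the Huffman tree bottom-up:
merge ka(11) and be(14): 25
merge 25 and ep(78): 103
merge 103 and ze(109): 212
merge io(116) and th(133): 249
merge ga(151) and de(181): 332
merge 212 and 249: 461
merge 332 and 461: 793
Each symbol's bit-cost is frequency × depth; summing gives 2175 bits (equivalently 25 + 103 + 212 + 249 + 332 + 461 + 793).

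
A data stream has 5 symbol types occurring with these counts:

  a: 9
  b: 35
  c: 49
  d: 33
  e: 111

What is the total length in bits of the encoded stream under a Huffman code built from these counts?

482

Greedily combine the two least-frequent nodes:
a(9) + d(33) → 42
b(35) + 42 → 77
c(49) + 77 → 126
e(111) + 126 → 237
Each symbol's bit-cost is frequency × depth; summing gives 482 bits (equivalently 42 + 77 + 126 + 237).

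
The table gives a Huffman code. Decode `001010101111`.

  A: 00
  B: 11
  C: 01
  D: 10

Read left to right; each codeword is recognised as soon as it completes (prefix code):
  00→A | 10→D | 10→D | 10→D | 11→B | 11→B
Decoded message: ADDDBB

ADDDBB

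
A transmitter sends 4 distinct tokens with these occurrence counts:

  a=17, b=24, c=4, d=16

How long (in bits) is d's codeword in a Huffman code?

Repeatedly merge the two smallest:
c(4) + d(16) → 20
a(17) + 20 → 37
b(24) + 37 → 61
d's leaf is at depth 3, giving a 3-bit codeword.

3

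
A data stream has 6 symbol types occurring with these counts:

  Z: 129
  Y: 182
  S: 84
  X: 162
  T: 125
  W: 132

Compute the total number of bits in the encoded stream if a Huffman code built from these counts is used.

Greedily combine the two least-frequent nodes:
combine S(84), T(125) → 209
combine Z(129), W(132) → 261
combine X(162), Y(182) → 344
combine 209, 261 → 470
combine 344, 470 → 814
Each symbol's bit-cost is frequency × depth; summing gives 2098 bits (equivalently 209 + 261 + 344 + 470 + 814).

2098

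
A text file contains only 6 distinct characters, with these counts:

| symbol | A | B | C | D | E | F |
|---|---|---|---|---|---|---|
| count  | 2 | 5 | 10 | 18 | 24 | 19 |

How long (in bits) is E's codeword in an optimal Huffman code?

Huffman merges, smallest pair first:
merge A(2) and B(5): 7
merge 7 and C(10): 17
merge 17 and D(18): 35
merge F(19) and E(24): 43
merge 35 and 43: 78
E's leaf is at depth 2, giving a 2-bit codeword.

2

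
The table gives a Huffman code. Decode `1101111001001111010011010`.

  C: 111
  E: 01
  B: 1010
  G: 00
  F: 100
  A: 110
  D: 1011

Read left to right; each codeword is recognised as soon as it completes (prefix code):
  110→A | 111→C | 100→F | 100→F | 111→C | 1010→B | 01→E | 1010→B
Decoded message: ACFFCBEB

ACFFCBEB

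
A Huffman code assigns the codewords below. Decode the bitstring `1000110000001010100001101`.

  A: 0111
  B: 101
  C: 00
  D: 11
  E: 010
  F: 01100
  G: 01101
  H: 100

Read left to right; each codeword is recognised as soon as it completes (prefix code):
  100→H | 01100→F | 00→C | 00→C | 101→B | 010→E | 00→C | 01101→G
Decoded message: HFCCBECG

HFCCBECG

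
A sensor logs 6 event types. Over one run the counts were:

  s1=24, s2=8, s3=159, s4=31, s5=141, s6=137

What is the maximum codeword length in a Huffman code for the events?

Merge the two lowest-weight nodes at each step:
combine s2(8), s1(24) → 32
combine s4(31), 32 → 63
combine 63, s6(137) → 200
combine s5(141), s3(159) → 300
combine 200, 300 → 500
The rarest symbols sit at the bottom; the longest codeword is 4 bits.

4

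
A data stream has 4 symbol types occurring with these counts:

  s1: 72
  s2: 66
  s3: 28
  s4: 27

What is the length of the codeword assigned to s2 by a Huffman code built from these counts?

Repeatedly merge the two smallest:
merge s4(27) and s3(28): 55
merge 55 and s2(66): 121
merge s1(72) and 121: 193
s2 sits 2 levels below the root, so its codeword is 2 bits.

2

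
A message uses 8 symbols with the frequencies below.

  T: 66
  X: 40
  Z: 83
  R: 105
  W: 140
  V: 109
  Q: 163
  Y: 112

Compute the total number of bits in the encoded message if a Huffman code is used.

2397

Merge the two smallest weights repeatedly:
combine X(40), T(66) → 106
combine Z(83), R(105) → 188
combine 106, V(109) → 215
combine Y(112), W(140) → 252
combine Q(163), 188 → 351
combine 215, 252 → 467
combine 351, 467 → 818
Each symbol's bit-cost is frequency × depth; summing gives 2397 bits (equivalently 106 + 188 + 215 + 252 + 351 + 467 + 818).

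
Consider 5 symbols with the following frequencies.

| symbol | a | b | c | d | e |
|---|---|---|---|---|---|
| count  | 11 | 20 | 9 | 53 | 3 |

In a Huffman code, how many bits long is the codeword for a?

3

Huffman merges, smallest pair first:
e(3) + c(9) → 12
a(11) + 12 → 23
b(20) + 23 → 43
43 + d(53) → 96
a's leaf is at depth 3, giving a 3-bit codeword.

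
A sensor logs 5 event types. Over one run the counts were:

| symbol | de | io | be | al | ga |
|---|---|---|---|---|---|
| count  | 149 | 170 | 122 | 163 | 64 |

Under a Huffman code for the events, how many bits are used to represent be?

Huffman merges, smallest pair first:
combine ga(64), be(122) → 186
combine de(149), al(163) → 312
combine io(170), 186 → 356
combine 312, 356 → 668
be's leaf is at depth 3, giving a 3-bit codeword.

3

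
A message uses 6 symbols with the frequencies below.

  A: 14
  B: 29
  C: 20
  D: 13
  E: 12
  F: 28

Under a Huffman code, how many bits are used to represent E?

Huffman merges, smallest pair first:
E(12) + D(13) → 25
A(14) + C(20) → 34
25 + F(28) → 53
B(29) + 34 → 63
53 + 63 → 116
E's leaf is at depth 3, giving a 3-bit codeword.

3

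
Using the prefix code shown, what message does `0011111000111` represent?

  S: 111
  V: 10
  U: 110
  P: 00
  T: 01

Read left to right; each codeword is recognised as soon as it completes (prefix code):
  00→P | 111→S | 110→U | 00→P | 111→S
Decoded message: PSUPS

PSUPS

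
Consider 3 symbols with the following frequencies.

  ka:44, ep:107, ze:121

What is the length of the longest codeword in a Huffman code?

Merge the two lowest-weight nodes at each step:
ka(44) + ep(107) → 151
ze(121) + 151 → 272
The first pair merged (ka, ep) ends up deepest, at depth 2.

2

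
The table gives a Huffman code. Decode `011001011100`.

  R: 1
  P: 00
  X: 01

Read left to right; each codeword is recognised as soon as it completes (prefix code):
  01→X | 1→R | 00→P | 1→R | 01→X | 1→R | 1→R | 00→P
Decoded message: XRPRXRRP

XRPRXRRP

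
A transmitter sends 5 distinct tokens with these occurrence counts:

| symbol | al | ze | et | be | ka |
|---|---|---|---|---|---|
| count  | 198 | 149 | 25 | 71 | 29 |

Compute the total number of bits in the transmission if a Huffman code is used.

Build the Huffman tree bottom-up:
et(25) + ka(29) → 54
54 + be(71) → 125
125 + ze(149) → 274
al(198) + 274 → 472
Total encoded bits = sum of merged weights = 54 + 125 + 274 + 472 = 925.

925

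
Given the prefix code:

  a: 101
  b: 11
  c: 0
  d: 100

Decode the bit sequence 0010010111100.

Read left to right; each codeword is recognised as soon as it completes (prefix code):
  0→c | 0→c | 100→d | 101→a | 11→b | 100→d
Decoded message: ccdabd

ccdabd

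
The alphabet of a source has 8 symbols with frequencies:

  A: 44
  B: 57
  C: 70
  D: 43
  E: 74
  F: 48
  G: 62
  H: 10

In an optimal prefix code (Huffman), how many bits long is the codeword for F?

3

Huffman merges, smallest pair first:
merge H(10) and D(43): 53
merge A(44) and F(48): 92
merge 53 and B(57): 110
merge G(62) and C(70): 132
merge E(74) and 92: 166
merge 110 and 132: 242
merge 166 and 242: 408
The subtree containing F is merged 3 times, so code length = 3.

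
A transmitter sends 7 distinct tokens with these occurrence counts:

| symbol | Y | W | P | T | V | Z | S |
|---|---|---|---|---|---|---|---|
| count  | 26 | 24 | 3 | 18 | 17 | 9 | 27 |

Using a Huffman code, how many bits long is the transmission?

331

Merge the two smallest weights repeatedly:
merge P(3) and Z(9): 12
merge 12 and V(17): 29
merge T(18) and W(24): 42
merge Y(26) and S(27): 53
merge 29 and 42: 71
merge 53 and 71: 124
Total encoded bits = sum of merged weights = 12 + 29 + 42 + 53 + 71 + 124 = 331.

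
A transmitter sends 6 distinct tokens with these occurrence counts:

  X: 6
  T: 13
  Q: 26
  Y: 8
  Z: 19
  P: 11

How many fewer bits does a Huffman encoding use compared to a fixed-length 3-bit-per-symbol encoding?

Fixed-length: 3 bits × 83 symbols = 249 bits.
Huffman merges:
merge X(6) and Y(8): 14
merge P(11) and T(13): 24
merge 14 and Z(19): 33
merge 24 and Q(26): 50
merge 33 and 50: 83
Huffman total = 14 + 24 + 33 + 50 + 83 = 204 bits.
Saving = 249 − 204 = 45 bits.

45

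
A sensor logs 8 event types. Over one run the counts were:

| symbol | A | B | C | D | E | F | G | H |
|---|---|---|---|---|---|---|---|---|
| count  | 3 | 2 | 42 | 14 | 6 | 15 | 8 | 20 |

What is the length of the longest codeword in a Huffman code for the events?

6

Merge the two lowest-weight nodes at each step:
combine B(2), A(3) → 5
combine 5, E(6) → 11
combine G(8), 11 → 19
combine D(14), F(15) → 29
combine 19, H(20) → 39
combine 29, 39 → 68
combine C(42), 68 → 110
Maximum depth reached is 6.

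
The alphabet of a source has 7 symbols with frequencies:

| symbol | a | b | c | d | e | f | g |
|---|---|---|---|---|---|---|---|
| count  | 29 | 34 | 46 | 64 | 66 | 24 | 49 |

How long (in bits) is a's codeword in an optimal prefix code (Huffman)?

4

Huffman merges, smallest pair first:
f(24) + a(29) → 53
b(34) + c(46) → 80
g(49) + 53 → 102
d(64) + e(66) → 130
80 + 102 → 182
130 + 182 → 312
a's leaf is at depth 4, giving a 4-bit codeword.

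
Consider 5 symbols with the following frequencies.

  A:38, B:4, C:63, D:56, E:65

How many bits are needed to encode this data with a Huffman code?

Build the Huffman tree bottom-up:
merge B(4) and A(38): 42
merge 42 and D(56): 98
merge C(63) and E(65): 128
merge 98 and 128: 226
Each symbol's bit-cost is frequency × depth; summing gives 494 bits (equivalently 42 + 98 + 128 + 226).

494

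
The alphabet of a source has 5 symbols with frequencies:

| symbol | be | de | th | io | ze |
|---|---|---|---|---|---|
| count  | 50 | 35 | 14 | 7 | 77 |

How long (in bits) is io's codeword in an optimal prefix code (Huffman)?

Huffman merges, smallest pair first:
combine io(7), th(14) → 21
combine 21, de(35) → 56
combine be(50), 56 → 106
combine ze(77), 106 → 183
The subtree containing io is merged 4 times, so code length = 4.

4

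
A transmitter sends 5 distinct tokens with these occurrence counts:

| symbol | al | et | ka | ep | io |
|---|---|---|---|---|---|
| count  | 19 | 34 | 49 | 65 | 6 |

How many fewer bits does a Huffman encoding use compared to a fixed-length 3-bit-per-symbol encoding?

Fixed-length: 3 bits × 173 symbols = 519 bits.
Huffman merges:
merge io(6) and al(19): 25
merge 25 and et(34): 59
merge ka(49) and 59: 108
merge ep(65) and 108: 173
Huffman total = 25 + 59 + 108 + 173 = 365 bits.
Saving = 519 − 365 = 154 bits.

154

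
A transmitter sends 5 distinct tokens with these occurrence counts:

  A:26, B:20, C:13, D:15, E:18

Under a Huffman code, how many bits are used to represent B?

Repeatedly merge the two smallest:
combine C(13), D(15) → 28
combine E(18), B(20) → 38
combine A(26), 28 → 54
combine 38, 54 → 92
The subtree containing B is merged 2 times, so code length = 2.

2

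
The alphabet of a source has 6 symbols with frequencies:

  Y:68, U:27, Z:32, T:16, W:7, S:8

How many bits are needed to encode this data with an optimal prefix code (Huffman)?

352

Greedily combine the two least-frequent nodes:
combine W(7), S(8) → 15
combine 15, T(16) → 31
combine U(27), 31 → 58
combine Z(32), 58 → 90
combine Y(68), 90 → 158
The encoded length is the sum of every internal node's weight: 15 + 31 + 58 + 90 + 158 = 352 bits.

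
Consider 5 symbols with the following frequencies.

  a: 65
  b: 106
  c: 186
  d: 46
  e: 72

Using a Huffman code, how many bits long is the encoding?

1053

Merge the two smallest weights repeatedly:
combine d(46), a(65) → 111
combine e(72), b(106) → 178
combine 111, 178 → 289
combine c(186), 289 → 475
Total encoded bits = sum of merged weights = 111 + 178 + 289 + 475 = 1053.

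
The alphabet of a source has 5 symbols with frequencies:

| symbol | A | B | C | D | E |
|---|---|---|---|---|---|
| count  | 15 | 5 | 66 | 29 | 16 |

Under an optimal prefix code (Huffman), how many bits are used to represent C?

1

Huffman merges, smallest pair first:
B(5) + A(15) → 20
E(16) + 20 → 36
D(29) + 36 → 65
65 + C(66) → 131
C sits one level below the root: a 1-bit codeword.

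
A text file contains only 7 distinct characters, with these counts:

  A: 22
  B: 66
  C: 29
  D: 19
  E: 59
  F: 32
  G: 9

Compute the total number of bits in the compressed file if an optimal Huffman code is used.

Build the Huffman tree bottom-up:
G(9) + D(19) → 28
A(22) + 28 → 50
C(29) + F(32) → 61
50 + E(59) → 109
61 + B(66) → 127
109 + 127 → 236
Each symbol's bit-cost is frequency × depth; summing gives 611 bits (equivalently 28 + 50 + 61 + 109 + 127 + 236).

611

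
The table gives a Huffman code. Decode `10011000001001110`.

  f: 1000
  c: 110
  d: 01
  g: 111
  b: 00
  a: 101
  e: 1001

Read left to right; each codeword is recognised as soon as it completes (prefix code):
  1001→e | 1000→f | 00→b | 1001→e | 110→c
Decoded message: efbec

efbec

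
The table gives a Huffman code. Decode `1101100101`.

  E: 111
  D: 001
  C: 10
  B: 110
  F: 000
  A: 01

BBAA

Read left to right; each codeword is recognised as soon as it completes (prefix code):
  110→B | 110→B | 01→A | 01→A
Decoded message: BBAA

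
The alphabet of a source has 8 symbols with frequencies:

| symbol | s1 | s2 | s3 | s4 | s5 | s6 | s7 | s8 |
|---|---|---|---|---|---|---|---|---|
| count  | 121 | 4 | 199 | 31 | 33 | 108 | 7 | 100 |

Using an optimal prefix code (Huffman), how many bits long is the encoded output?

1509

Greedily combine the two least-frequent nodes:
combine s2(4), s7(7) → 11
combine 11, s4(31) → 42
combine s5(33), 42 → 75
combine 75, s8(100) → 175
combine s6(108), s1(121) → 229
combine 175, s3(199) → 374
combine 229, 374 → 603
The encoded length is the sum of every internal node's weight: 11 + 42 + 75 + 175 + 229 + 374 + 603 = 1509 bits.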